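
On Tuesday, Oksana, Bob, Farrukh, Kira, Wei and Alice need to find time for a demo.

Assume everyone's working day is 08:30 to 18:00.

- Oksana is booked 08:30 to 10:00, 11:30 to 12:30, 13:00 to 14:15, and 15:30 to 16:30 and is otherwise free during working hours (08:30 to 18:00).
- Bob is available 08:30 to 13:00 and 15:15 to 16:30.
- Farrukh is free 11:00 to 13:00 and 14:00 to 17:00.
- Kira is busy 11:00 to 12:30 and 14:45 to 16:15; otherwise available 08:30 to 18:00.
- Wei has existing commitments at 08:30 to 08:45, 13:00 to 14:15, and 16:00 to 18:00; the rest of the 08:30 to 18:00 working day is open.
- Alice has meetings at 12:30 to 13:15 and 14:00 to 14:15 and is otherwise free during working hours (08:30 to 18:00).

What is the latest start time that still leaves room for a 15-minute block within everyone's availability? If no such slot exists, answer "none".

none

Oksana free within 08:30–18:00: 10:00–11:30, 12:30–13:00, 14:15–15:30, 16:30–18:00.
Kira free within 08:30–18:00: 08:30–11:00, 12:30–14:45, 16:15–18:00.
Wei free within 08:30–18:00: 08:45–13:00, 14:15–16:00.
Alice free within 08:30–18:00: 08:30–12:30, 13:15–14:00, 14:15–18:00.
Oksana ∩ Bob: 10:00–11:30, 12:30–13:00, 15:15–15:30.
Oksana ∩ Bob ∩ Farrukh: 11:00–11:30, 12:30–13:00, 15:15–15:30.
Oksana ∩ Bob ∩ Farrukh ∩ Kira: 12:30–13:00.
Oksana ∩ Bob ∩ Farrukh ∩ Kira ∩ Wei: 12:30–13:00.
Oksana ∩ Bob ∩ Farrukh ∩ Kira ∩ Wei ∩ Alice: (none).
Windows ≥ 15 min: (none).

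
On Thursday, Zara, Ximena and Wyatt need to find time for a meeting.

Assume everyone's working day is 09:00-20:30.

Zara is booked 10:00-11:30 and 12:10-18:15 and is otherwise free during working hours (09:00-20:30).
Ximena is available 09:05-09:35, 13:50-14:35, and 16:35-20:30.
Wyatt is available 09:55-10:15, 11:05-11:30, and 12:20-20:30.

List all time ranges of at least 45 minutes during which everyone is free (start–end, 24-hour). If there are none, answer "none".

Zara free within 09:00–20:30: 09:00–10:00, 11:30–12:10, 18:15–20:30.
Zara ∩ Ximena: 09:05–09:35, 18:15–20:30.
Zara ∩ Ximena ∩ Wyatt: 18:15–20:30.
Windows ≥ 45 min: 18:15–20:30.

18:15–20:30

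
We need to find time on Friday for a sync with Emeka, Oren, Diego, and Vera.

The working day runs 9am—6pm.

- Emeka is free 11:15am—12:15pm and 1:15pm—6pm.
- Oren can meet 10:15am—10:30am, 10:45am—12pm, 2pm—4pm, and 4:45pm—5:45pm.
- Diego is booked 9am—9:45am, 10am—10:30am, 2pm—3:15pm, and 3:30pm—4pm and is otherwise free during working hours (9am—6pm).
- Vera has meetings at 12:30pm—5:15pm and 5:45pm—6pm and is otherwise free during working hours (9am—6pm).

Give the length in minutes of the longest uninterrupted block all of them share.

45 minutes

Diego free within 09:00–18:00: 09:45–10:00, 10:30–14:00, 15:15–15:30, 16:00–18:00.
Vera free within 09:00–18:00: 09:00–12:30, 17:15–17:45.
Emeka ∩ Oren: 11:15–12:00, 14:00–16:00, 16:45–17:45.
Emeka ∩ Oren ∩ Diego: 11:15–12:00, 15:15–15:30, 16:45–17:45.
Emeka ∩ Oren ∩ Diego ∩ Vera: 11:15–12:00, 17:15–17:45.
Common window lengths: 45, 30 min; longest is 45.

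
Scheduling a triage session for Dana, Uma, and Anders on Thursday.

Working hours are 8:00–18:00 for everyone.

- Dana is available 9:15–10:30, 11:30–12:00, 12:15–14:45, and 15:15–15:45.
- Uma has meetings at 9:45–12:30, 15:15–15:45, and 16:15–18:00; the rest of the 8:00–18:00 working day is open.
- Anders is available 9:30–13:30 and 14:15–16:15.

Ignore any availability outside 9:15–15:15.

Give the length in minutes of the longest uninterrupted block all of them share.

Uma free within 08:00–18:00: 08:00–09:45, 12:30–15:15, 15:45–16:15.
Dana ∩ Uma: 09:15–09:45, 12:30–14:45.
Dana ∩ Uma ∩ Anders: 09:30–09:45, 12:30–13:30, 14:15–14:45.
Restricted to 09:15–15:15: 09:30–09:45, 12:30–13:30, 14:15–14:45.
Common window lengths: 15, 60, 30 min; longest is 60.

60 minutes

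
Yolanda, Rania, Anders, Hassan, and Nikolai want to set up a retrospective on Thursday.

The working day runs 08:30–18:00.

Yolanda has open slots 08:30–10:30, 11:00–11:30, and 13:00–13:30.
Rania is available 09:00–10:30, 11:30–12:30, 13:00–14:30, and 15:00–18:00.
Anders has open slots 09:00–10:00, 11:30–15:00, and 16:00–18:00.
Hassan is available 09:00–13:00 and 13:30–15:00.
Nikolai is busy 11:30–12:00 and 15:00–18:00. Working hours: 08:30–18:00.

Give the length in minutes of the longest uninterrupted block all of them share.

Nikolai free within 08:30–18:00: 08:30–11:30, 12:00–15:00.
Yolanda ∩ Rania: 09:00–10:30, 13:00–13:30.
Yolanda ∩ Rania ∩ Anders: 09:00–10:00, 13:00–13:30.
Yolanda ∩ Rania ∩ Anders ∩ Hassan: 09:00–10:00.
Yolanda ∩ Rania ∩ Anders ∩ Hassan ∩ Nikolai: 09:00–10:00.
Single common window of 60 minutes.

60 minutes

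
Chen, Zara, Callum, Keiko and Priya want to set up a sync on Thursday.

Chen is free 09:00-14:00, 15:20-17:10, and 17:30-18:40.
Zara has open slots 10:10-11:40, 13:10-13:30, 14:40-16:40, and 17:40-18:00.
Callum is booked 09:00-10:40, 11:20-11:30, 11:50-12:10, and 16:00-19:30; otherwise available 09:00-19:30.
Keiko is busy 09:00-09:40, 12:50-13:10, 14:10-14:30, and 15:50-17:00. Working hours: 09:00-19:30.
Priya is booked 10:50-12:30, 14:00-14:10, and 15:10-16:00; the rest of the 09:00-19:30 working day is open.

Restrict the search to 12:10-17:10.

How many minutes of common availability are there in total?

20 minutes

Callum free within 09:00–19:30: 10:40–11:20, 11:30–11:50, 12:10–16:00.
Keiko free within 09:00–19:30: 09:40–12:50, 13:10–14:10, 14:30–15:50, 17:00–19:30.
Priya free within 09:00–19:30: 09:00–10:50, 12:30–14:00, 14:10–15:10, 16:00–19:30.
Chen ∩ Zara: 10:10–11:40, 13:10–13:30, 15:20–16:40, 17:40–18:00.
Chen ∩ Zara ∩ Callum: 10:40–11:20, 11:30–11:40, 13:10–13:30, 15:20–16:00.
Chen ∩ Zara ∩ Callum ∩ Keiko: 10:40–11:20, 11:30–11:40, 13:10–13:30, 15:20–15:50.
Chen ∩ Zara ∩ Callum ∩ Keiko ∩ Priya: 10:40–10:50, 13:10–13:30.
Restricted to 12:10–17:10: 13:10–13:30.
Total common minutes: 20.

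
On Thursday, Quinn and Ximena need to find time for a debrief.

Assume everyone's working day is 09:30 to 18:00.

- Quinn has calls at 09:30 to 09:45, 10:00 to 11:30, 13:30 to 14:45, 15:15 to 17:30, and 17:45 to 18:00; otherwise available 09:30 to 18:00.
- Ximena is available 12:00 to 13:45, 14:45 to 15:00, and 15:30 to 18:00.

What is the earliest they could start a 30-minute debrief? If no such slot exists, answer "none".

12:00

Quinn free within 09:30–18:00: 09:45–10:00, 11:30–13:30, 14:45–15:15, 17:30–17:45.
Quinn ∩ Ximena: 12:00–13:30, 14:45–15:00, 17:30–17:45.
Windows ≥ 30 min: 12:00–13:30.
Earliest such window starts at 12:00.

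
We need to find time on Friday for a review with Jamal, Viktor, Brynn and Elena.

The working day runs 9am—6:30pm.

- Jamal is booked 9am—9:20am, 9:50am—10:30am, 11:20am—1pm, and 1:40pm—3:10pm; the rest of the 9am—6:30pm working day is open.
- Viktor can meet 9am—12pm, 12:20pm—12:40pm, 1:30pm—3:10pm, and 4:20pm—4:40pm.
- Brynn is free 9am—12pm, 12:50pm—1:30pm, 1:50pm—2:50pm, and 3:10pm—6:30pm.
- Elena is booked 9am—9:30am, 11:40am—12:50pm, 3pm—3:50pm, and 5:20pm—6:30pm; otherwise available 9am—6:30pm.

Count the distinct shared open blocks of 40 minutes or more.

1

Jamal free within 09:00–18:30: 09:20–09:50, 10:30–11:20, 13:00–13:40, 15:10–18:30.
Elena free within 09:00–18:30: 09:30–11:40, 12:50–15:00, 15:50–17:20.
Jamal ∩ Viktor: 09:20–09:50, 10:30–11:20, 13:30–13:40, 16:20–16:40.
Jamal ∩ Viktor ∩ Brynn: 09:20–09:50, 10:30–11:20, 16:20–16:40.
Jamal ∩ Viktor ∩ Brynn ∩ Elena: 09:30–09:50, 10:30–11:20, 16:20–16:40.
Windows ≥ 40 min: 10:30–11:20.
That's 1 window.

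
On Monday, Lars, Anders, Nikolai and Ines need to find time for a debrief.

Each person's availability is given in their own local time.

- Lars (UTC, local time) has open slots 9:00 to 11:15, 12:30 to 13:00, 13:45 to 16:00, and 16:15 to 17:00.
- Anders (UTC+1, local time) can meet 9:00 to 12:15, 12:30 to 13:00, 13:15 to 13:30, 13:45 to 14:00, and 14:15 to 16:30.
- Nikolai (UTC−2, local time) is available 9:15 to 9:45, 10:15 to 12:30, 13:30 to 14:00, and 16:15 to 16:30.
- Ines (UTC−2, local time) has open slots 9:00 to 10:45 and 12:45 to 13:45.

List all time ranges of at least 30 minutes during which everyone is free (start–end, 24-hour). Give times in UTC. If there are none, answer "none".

none

Lars → UTC: 09:00–11:15, 12:30–13:00, 13:45–16:00, 16:15–17:00.
Anders → UTC: 08:00–11:15, 11:30–12:00, 12:15–12:30, 12:45–13:00, 13:15–15:30.
Nikolai → UTC: 11:15–11:45, 12:15–14:30, 15:30–16:00, 18:15–18:30.
Ines → UTC: 11:00–12:45, 14:45–15:45.
Lars ∩ Anders: 09:00–11:15, 12:45–13:00, 13:45–15:30.
Lars ∩ Anders ∩ Nikolai: 12:45–13:00, 13:45–14:30.
Lars ∩ Anders ∩ Nikolai ∩ Ines: (none).
Windows ≥ 30 min: (none).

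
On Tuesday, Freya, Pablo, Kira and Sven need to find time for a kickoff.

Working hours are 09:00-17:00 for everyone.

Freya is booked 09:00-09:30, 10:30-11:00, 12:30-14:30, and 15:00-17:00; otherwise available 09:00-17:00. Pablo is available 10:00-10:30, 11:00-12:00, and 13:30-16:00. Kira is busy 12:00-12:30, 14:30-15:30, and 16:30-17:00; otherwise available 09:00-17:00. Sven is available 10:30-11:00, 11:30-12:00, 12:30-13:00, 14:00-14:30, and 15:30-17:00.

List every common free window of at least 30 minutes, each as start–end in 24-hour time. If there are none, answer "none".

11:30–12:00

Freya free within 09:00–17:00: 09:30–10:30, 11:00–12:30, 14:30–15:00.
Kira free within 09:00–17:00: 09:00–12:00, 12:30–14:30, 15:30–16:30.
Freya ∩ Pablo: 10:00–10:30, 11:00–12:00, 14:30–15:00.
Freya ∩ Pablo ∩ Kira: 10:00–10:30, 11:00–12:00.
Freya ∩ Pablo ∩ Kira ∩ Sven: 11:30–12:00.
Windows ≥ 30 min: 11:30–12:00.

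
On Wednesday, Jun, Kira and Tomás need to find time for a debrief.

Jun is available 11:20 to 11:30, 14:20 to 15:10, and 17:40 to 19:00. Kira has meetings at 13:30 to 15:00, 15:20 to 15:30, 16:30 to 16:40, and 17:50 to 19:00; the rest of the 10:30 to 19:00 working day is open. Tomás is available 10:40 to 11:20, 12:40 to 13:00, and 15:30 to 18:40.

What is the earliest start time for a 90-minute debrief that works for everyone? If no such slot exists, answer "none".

none

Kira free within 10:30–19:00: 10:30–13:30, 15:00–15:20, 15:30–16:30, 16:40–17:50.
Jun ∩ Kira: 11:20–11:30, 15:00–15:10, 17:40–17:50.
Jun ∩ Kira ∩ Tomás: 17:40–17:50.
Windows ≥ 90 min: (none).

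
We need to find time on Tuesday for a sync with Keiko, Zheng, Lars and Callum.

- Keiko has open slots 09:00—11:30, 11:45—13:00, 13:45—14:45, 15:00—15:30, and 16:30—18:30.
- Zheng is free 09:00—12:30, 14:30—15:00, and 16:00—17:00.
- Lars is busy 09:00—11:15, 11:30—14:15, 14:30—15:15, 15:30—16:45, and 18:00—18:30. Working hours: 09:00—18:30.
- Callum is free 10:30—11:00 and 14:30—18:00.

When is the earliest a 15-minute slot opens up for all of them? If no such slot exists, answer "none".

16:45

Lars free within 09:00–18:30: 11:15–11:30, 14:15–14:30, 15:15–15:30, 16:45–18:00.
Keiko ∩ Zheng: 09:00–11:30, 11:45–12:30, 14:30–14:45, 16:30–17:00.
Keiko ∩ Zheng ∩ Lars: 11:15–11:30, 16:45–17:00.
Keiko ∩ Zheng ∩ Lars ∩ Callum: 16:45–17:00.
Windows ≥ 15 min: 16:45–17:00.
Earliest such window starts at 16:45.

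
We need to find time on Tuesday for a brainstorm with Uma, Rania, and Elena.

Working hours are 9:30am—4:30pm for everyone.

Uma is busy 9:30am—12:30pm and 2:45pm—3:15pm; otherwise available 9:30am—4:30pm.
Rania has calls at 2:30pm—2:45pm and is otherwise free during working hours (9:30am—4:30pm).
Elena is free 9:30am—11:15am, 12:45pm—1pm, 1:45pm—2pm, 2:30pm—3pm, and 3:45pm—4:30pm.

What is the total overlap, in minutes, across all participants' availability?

75 minutes

Uma free within 09:30–16:30: 12:30–14:45, 15:15–16:30.
Rania free within 09:30–16:30: 09:30–14:30, 14:45–16:30.
Uma ∩ Rania: 12:30–14:30, 15:15–16:30.
Uma ∩ Rania ∩ Elena: 12:45–13:00, 13:45–14:00, 15:45–16:30.
Total common minutes: 15 + 15 + 45 = 75.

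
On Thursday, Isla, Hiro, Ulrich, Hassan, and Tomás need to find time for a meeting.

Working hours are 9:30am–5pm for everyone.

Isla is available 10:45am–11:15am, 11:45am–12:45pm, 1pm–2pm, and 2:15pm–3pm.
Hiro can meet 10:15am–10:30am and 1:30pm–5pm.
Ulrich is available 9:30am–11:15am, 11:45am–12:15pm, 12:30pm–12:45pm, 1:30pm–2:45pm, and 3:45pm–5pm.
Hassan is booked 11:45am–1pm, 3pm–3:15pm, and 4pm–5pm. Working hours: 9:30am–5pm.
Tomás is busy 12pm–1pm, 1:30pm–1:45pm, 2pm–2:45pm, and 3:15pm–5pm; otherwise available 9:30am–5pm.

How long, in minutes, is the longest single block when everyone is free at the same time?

Hassan free within 09:30–17:00: 09:30–11:45, 13:00–15:00, 15:15–16:00.
Tomás free within 09:30–17:00: 09:30–12:00, 13:00–13:30, 13:45–14:00, 14:45–15:15.
Isla ∩ Hiro: 13:30–14:00, 14:15–15:00.
Isla ∩ Hiro ∩ Ulrich: 13:30–14:00, 14:15–14:45.
Isla ∩ Hiro ∩ Ulrich ∩ Hassan: 13:30–14:00, 14:15–14:45.
Isla ∩ Hiro ∩ Ulrich ∩ Hassan ∩ Tomás: 13:45–14:00.
Single common window of 15 minutes.

15 minutes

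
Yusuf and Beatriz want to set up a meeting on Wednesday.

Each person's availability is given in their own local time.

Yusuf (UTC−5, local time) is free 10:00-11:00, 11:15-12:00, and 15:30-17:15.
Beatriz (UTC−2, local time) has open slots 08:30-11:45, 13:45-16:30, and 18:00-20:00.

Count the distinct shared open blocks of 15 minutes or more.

3

Yusuf → UTC: 15:00–16:00, 16:15–17:00, 20:30–22:15.
Beatriz → UTC: 10:30–13:45, 15:45–18:30, 20:00–22:00.
Yusuf ∩ Beatriz: 15:45–16:00, 16:15–17:00, 20:30–22:00.
Windows ≥ 15 min: 15:45–16:00, 16:15–17:00, 20:30–22:00.
That's 3 windows.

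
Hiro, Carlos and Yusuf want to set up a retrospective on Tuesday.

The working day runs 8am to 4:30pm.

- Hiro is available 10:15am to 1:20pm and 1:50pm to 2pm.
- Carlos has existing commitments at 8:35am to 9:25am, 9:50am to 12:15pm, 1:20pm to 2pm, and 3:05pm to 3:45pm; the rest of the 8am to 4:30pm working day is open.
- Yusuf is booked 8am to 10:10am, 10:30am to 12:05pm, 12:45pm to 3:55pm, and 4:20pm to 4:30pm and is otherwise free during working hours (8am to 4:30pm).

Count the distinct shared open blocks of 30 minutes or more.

1

Carlos free within 08:00–16:30: 08:00–08:35, 09:25–09:50, 12:15–13:20, 14:00–15:05, 15:45–16:30.
Yusuf free within 08:00–16:30: 10:10–10:30, 12:05–12:45, 15:55–16:20.
Hiro ∩ Carlos: 12:15–13:20.
Hiro ∩ Carlos ∩ Yusuf: 12:15–12:45.
Windows ≥ 30 min: 12:15–12:45.
That's 1 window.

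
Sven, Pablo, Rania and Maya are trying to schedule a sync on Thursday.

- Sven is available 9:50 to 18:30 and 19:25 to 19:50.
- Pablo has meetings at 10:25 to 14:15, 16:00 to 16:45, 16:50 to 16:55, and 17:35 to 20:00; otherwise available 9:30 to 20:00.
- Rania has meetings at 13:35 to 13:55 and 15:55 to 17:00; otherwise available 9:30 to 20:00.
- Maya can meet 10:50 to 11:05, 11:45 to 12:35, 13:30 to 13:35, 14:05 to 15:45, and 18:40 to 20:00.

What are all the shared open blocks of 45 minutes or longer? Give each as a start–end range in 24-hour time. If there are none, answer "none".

14:15–15:45

Pablo free within 09:30–20:00: 09:30–10:25, 14:15–16:00, 16:45–16:50, 16:55–17:35.
Rania free within 09:30–20:00: 09:30–13:35, 13:55–15:55, 17:00–20:00.
Sven ∩ Pablo: 09:50–10:25, 14:15–16:00, 16:45–16:50, 16:55–17:35.
Sven ∩ Pablo ∩ Rania: 09:50–10:25, 14:15–15:55, 17:00–17:35.
Sven ∩ Pablo ∩ Rania ∩ Maya: 14:15–15:45.
Windows ≥ 45 min: 14:15–15:45.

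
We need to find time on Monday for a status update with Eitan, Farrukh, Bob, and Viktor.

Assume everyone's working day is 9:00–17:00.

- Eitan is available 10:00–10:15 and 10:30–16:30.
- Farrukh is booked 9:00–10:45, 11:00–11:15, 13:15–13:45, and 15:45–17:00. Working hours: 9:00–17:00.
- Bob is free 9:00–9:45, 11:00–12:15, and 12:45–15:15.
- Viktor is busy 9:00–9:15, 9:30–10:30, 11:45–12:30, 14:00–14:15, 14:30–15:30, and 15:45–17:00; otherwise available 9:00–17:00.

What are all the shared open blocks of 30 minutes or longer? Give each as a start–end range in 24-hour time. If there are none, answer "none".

Farrukh free within 09:00–17:00: 10:45–11:00, 11:15–13:15, 13:45–15:45.
Viktor free within 09:00–17:00: 09:15–09:30, 10:30–11:45, 12:30–14:00, 14:15–14:30, 15:30–15:45.
Eitan ∩ Farrukh: 10:45–11:00, 11:15–13:15, 13:45–15:45.
Eitan ∩ Farrukh ∩ Bob: 11:15–12:15, 12:45–13:15, 13:45–15:15.
Eitan ∩ Farrukh ∩ Bob ∩ Viktor: 11:15–11:45, 12:45–13:15, 13:45–14:00, 14:15–14:30.
Windows ≥ 30 min: 11:15–11:45, 12:45–13:15.

11:15–11:45, 12:45–13:15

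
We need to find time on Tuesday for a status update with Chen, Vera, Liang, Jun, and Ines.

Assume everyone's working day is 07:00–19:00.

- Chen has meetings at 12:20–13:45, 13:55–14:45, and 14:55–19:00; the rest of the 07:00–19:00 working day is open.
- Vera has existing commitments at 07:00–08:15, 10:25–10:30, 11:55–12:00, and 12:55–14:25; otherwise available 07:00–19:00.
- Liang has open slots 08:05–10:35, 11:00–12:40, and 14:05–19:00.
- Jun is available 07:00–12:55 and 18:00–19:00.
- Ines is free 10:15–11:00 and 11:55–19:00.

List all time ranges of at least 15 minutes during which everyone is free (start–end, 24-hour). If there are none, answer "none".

Chen free within 07:00–19:00: 07:00–12:20, 13:45–13:55, 14:45–14:55.
Vera free within 07:00–19:00: 08:15–10:25, 10:30–11:55, 12:00–12:55, 14:25–19:00.
Chen ∩ Vera: 08:15–10:25, 10:30–11:55, 12:00–12:20, 14:45–14:55.
Chen ∩ Vera ∩ Liang: 08:15–10:25, 10:30–10:35, 11:00–11:55, 12:00–12:20, 14:45–14:55.
Chen ∩ Vera ∩ Liang ∩ Jun: 08:15–10:25, 10:30–10:35, 11:00–11:55, 12:00–12:20.
Chen ∩ Vera ∩ Liang ∩ Jun ∩ Ines: 10:15–10:25, 10:30–10:35, 12:00–12:20.
Windows ≥ 15 min: 12:00–12:20.

12:00–12:20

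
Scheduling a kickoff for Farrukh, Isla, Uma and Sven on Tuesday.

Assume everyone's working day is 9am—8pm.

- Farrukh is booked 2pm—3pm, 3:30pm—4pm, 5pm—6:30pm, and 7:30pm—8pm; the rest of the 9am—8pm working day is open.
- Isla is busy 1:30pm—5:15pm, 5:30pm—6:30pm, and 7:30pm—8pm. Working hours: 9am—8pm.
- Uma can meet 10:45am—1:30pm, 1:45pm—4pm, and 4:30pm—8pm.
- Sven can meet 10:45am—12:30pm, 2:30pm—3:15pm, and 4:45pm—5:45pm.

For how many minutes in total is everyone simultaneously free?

Farrukh free within 09:00–20:00: 09:00–14:00, 15:00–15:30, 16:00–17:00, 18:30–19:30.
Isla free within 09:00–20:00: 09:00–13:30, 17:15–17:30, 18:30–19:30.
Farrukh ∩ Isla: 09:00–13:30, 18:30–19:30.
Farrukh ∩ Isla ∩ Uma: 10:45–13:30, 18:30–19:30.
Farrukh ∩ Isla ∩ Uma ∩ Sven: 10:45–12:30.
Total common minutes: 105.

105 minutes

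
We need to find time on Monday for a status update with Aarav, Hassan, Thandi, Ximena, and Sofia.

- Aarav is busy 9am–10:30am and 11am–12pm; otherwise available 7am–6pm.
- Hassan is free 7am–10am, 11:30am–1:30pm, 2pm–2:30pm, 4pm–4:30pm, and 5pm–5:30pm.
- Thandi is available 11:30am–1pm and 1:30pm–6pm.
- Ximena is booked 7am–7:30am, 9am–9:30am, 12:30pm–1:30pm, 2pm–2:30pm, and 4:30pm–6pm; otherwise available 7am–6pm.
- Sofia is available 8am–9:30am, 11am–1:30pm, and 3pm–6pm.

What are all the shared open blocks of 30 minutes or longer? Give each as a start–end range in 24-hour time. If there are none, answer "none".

Aarav free within 07:00–18:00: 07:00–09:00, 10:30–11:00, 12:00–18:00.
Ximena free within 07:00–18:00: 07:30–09:00, 09:30–12:30, 13:30–14:00, 14:30–16:30.
Aarav ∩ Hassan: 07:00–09:00, 12:00–13:30, 14:00–14:30, 16:00–16:30, 17:00–17:30.
Aarav ∩ Hassan ∩ Thandi: 12:00–13:00, 14:00–14:30, 16:00–16:30, 17:00–17:30.
Aarav ∩ Hassan ∩ Thandi ∩ Ximena: 12:00–12:30, 16:00–16:30.
Aarav ∩ Hassan ∩ Thandi ∩ Ximena ∩ Sofia: 12:00–12:30, 16:00–16:30.
Windows ≥ 30 min: 12:00–12:30, 16:00–16:30.

12:00–12:30, 16:00–16:30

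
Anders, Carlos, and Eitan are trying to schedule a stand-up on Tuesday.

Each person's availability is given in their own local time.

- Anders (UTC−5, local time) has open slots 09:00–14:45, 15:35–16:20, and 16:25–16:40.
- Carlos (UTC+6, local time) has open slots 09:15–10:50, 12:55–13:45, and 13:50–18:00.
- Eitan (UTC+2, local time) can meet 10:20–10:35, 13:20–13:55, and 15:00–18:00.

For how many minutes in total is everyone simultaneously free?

Anders → UTC: 14:00–19:45, 20:35–21:20, 21:25–21:40.
Carlos → UTC: 03:15–04:50, 06:55–07:45, 07:50–12:00.
Eitan → UTC: 08:20–08:35, 11:20–11:55, 13:00–16:00.
Anders ∩ Carlos: (none).
Anders ∩ Carlos ∩ Eitan: (none).
Total common minutes: 0.

0 minutes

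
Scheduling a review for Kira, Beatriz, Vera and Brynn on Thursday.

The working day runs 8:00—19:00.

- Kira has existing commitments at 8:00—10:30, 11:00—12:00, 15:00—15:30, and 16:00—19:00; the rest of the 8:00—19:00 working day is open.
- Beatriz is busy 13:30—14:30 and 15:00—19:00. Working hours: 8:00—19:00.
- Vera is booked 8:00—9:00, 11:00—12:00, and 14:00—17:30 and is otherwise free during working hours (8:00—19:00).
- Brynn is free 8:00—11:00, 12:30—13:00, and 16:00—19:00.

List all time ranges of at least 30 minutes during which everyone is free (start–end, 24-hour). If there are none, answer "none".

10:30–11:00, 12:30–13:00

Kira free within 08:00–19:00: 10:30–11:00, 12:00–15:00, 15:30–16:00.
Beatriz free within 08:00–19:00: 08:00–13:30, 14:30–15:00.
Vera free within 08:00–19:00: 09:00–11:00, 12:00–14:00, 17:30–19:00.
Kira ∩ Beatriz: 10:30–11:00, 12:00–13:30, 14:30–15:00.
Kira ∩ Beatriz ∩ Vera: 10:30–11:00, 12:00–13:30.
Kira ∩ Beatriz ∩ Vera ∩ Brynn: 10:30–11:00, 12:30–13:00.
Windows ≥ 30 min: 10:30–11:00, 12:30–13:00.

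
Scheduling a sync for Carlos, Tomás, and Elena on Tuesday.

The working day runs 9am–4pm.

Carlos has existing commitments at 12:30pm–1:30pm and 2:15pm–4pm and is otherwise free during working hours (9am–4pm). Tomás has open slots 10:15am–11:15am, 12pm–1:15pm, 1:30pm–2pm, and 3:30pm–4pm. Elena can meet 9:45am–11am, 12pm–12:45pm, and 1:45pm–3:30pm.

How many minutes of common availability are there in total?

Carlos free within 09:00–16:00: 09:00–12:30, 13:30–14:15.
Carlos ∩ Tomás: 10:15–11:15, 12:00–12:30, 13:30–14:00.
Carlos ∩ Tomás ∩ Elena: 10:15–11:00, 12:00–12:30, 13:45–14:00.
Total common minutes: 45 + 30 + 15 = 90.

90 minutes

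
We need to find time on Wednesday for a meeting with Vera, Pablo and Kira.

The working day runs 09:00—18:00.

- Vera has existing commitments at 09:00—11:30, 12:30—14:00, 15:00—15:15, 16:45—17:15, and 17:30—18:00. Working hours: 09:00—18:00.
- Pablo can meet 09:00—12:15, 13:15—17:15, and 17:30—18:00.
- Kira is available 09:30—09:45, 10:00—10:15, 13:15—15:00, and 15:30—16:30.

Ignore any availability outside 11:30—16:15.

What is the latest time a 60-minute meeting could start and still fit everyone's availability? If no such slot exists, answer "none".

14:00

Vera free within 09:00–18:00: 11:30–12:30, 14:00–15:00, 15:15–16:45, 17:15–17:30.
Vera ∩ Pablo: 11:30–12:15, 14:00–15:00, 15:15–16:45.
Vera ∩ Pablo ∩ Kira: 14:00–15:00, 15:30–16:30.
Restricted to 11:30–16:15: 14:00–15:00, 15:30–16:15.
Windows ≥ 60 min: 14:00–15:00.
Latest start in the last window 14:00–15:00 is 15:00 − 60 min = 14:00.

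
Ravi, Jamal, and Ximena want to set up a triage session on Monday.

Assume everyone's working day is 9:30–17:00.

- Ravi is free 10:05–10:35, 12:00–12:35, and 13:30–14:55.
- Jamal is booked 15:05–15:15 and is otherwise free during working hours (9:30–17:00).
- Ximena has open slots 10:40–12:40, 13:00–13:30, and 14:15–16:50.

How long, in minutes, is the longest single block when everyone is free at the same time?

40 minutes

Jamal free within 09:30–17:00: 09:30–15:05, 15:15–17:00.
Ravi ∩ Jamal: 10:05–10:35, 12:00–12:35, 13:30–14:55.
Ravi ∩ Jamal ∩ Ximena: 12:00–12:35, 14:15–14:55.
Common window lengths: 35, 40 min; longest is 40.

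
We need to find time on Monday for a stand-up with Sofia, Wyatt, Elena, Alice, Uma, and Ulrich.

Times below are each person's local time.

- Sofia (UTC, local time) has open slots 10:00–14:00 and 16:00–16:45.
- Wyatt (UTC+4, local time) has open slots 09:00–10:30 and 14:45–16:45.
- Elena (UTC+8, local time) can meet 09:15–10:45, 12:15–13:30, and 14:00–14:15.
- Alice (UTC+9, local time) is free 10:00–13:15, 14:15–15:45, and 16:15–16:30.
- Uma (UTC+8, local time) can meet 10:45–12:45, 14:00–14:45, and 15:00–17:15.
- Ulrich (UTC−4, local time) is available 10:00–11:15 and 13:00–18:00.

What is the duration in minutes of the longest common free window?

0 minutes

Sofia → UTC: 10:00–14:00, 16:00–16:45.
Wyatt → UTC: 05:00–06:30, 10:45–12:45.
Elena → UTC: 01:15–02:45, 04:15–05:30, 06:00–06:15.
Alice → UTC: 01:00–04:15, 05:15–06:45, 07:15–07:30.
Uma → UTC: 02:45–04:45, 06:00–06:45, 07:00–09:15.
Ulrich → UTC: 14:00–15:15, 17:00–22:00.
Sofia ∩ Wyatt: 10:45–12:45.
Sofia ∩ Wyatt ∩ Elena: (none).
Sofia ∩ Wyatt ∩ Elena ∩ Alice: (none).
Sofia ∩ Wyatt ∩ Elena ∩ Alice ∩ Uma: (none).
Sofia ∩ Wyatt ∩ Elena ∩ Alice ∩ Uma ∩ Ulrich: (none).
No common window.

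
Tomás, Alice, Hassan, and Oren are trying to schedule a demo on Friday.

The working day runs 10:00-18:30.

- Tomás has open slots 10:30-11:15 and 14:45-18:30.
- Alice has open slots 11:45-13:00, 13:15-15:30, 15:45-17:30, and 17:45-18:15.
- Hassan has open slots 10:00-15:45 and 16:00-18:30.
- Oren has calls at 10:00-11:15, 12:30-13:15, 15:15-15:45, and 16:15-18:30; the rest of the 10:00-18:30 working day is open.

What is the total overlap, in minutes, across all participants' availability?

45 minutes

Oren free within 10:00–18:30: 11:15–12:30, 13:15–15:15, 15:45–16:15.
Tomás ∩ Alice: 14:45–15:30, 15:45–17:30, 17:45–18:15.
Tomás ∩ Alice ∩ Hassan: 14:45–15:30, 16:00–17:30, 17:45–18:15.
Tomás ∩ Alice ∩ Hassan ∩ Oren: 14:45–15:15, 16:00–16:15.
Total common minutes: 30 + 15 = 45.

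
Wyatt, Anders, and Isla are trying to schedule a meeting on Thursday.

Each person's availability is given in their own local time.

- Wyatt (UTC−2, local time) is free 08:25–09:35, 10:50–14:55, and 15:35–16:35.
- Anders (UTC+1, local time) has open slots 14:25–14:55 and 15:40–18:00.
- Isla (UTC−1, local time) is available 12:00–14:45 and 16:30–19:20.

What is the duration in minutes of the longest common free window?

Wyatt → UTC: 10:25–11:35, 12:50–16:55, 17:35–18:35.
Anders → UTC: 13:25–13:55, 14:40–17:00.
Isla → UTC: 13:00–15:45, 17:30–20:20.
Wyatt ∩ Anders: 13:25–13:55, 14:40–16:55.
Wyatt ∩ Anders ∩ Isla: 13:25–13:55, 14:40–15:45.
Common window lengths: 30, 65 min; longest is 65.

65 minutes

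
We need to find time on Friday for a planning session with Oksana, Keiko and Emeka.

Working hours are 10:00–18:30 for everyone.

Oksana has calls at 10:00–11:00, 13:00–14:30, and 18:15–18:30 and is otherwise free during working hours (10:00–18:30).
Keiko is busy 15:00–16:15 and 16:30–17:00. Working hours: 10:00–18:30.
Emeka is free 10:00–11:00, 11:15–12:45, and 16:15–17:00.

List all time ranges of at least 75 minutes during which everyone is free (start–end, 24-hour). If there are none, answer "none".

Oksana free within 10:00–18:30: 11:00–13:00, 14:30–18:15.
Keiko free within 10:00–18:30: 10:00–15:00, 16:15–16:30, 17:00–18:30.
Oksana ∩ Keiko: 11:00–13:00, 14:30–15:00, 16:15–16:30, 17:00–18:15.
Oksana ∩ Keiko ∩ Emeka: 11:15–12:45, 16:15–16:30.
Windows ≥ 75 min: 11:15–12:45.

11:15–12:45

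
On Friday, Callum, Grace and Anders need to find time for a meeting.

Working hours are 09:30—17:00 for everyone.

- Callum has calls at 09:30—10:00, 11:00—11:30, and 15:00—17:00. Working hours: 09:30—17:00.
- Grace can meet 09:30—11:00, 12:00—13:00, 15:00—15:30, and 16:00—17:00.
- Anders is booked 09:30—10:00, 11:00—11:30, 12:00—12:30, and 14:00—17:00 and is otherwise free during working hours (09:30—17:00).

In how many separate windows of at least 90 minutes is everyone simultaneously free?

0

Callum free within 09:30–17:00: 10:00–11:00, 11:30–15:00.
Anders free within 09:30–17:00: 10:00–11:00, 11:30–12:00, 12:30–14:00.
Callum ∩ Grace: 10:00–11:00, 12:00–13:00.
Callum ∩ Grace ∩ Anders: 10:00–11:00, 12:30–13:00.
Windows ≥ 90 min: (none).
That's 0 windows.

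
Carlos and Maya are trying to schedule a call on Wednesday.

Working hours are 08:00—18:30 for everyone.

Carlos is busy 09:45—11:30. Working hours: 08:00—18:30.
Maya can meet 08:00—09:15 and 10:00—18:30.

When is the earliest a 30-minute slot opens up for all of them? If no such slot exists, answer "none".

Carlos free within 08:00–18:30: 08:00–09:45, 11:30–18:30.
Carlos ∩ Maya: 08:00–09:15, 11:30–18:30.
Windows ≥ 30 min: 08:00–09:15, 11:30–18:30.
Earliest such window starts at 08:00.

08:00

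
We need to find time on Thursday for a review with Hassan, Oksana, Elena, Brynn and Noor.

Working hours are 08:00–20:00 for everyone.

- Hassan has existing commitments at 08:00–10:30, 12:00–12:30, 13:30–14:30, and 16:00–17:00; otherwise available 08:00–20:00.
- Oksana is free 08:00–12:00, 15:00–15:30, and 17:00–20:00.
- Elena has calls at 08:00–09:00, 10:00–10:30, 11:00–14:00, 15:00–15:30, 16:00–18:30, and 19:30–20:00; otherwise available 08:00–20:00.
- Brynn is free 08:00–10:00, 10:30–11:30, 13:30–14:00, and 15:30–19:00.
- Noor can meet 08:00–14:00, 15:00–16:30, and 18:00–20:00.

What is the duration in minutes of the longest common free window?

Hassan free within 08:00–20:00: 10:30–12:00, 12:30–13:30, 14:30–16:00, 17:00–20:00.
Elena free within 08:00–20:00: 09:00–10:00, 10:30–11:00, 14:00–15:00, 15:30–16:00, 18:30–19:30.
Hassan ∩ Oksana: 10:30–12:00, 15:00–15:30, 17:00–20:00.
Hassan ∩ Oksana ∩ Elena: 10:30–11:00, 18:30–19:30.
Hassan ∩ Oksana ∩ Elena ∩ Brynn: 10:30–11:00, 18:30–19:00.
Hassan ∩ Oksana ∩ Elena ∩ Brynn ∩ Noor: 10:30–11:00, 18:30–19:00.
Common window lengths: 30, 30 min; longest is 30.

30 minutes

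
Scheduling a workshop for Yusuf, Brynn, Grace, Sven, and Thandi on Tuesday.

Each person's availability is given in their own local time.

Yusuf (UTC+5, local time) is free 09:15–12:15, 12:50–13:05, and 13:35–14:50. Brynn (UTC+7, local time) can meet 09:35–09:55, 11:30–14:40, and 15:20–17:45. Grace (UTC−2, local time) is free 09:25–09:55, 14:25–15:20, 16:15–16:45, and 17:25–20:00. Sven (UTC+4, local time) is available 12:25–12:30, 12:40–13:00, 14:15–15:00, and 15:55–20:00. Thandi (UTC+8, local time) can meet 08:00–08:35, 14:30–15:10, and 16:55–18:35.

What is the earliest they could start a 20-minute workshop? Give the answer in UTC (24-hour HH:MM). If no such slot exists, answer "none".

none

Yusuf → UTC: 04:15–07:15, 07:50–08:05, 08:35–09:50.
Brynn → UTC: 02:35–02:55, 04:30–07:40, 08:20–10:45.
Grace → UTC: 11:25–11:55, 16:25–17:20, 18:15–18:45, 19:25–22:00.
Sven → UTC: 08:25–08:30, 08:40–09:00, 10:15–11:00, 11:55–16:00.
Thandi → UTC: 00:00–00:35, 06:30–07:10, 08:55–10:35.
Yusuf ∩ Brynn: 04:30–07:15, 08:35–09:50.
Yusuf ∩ Brynn ∩ Grace: (none).
Yusuf ∩ Brynn ∩ Grace ∩ Sven: (none).
Yusuf ∩ Brynn ∩ Grace ∩ Sven ∩ Thandi: (none).
Windows ≥ 20 min: (none).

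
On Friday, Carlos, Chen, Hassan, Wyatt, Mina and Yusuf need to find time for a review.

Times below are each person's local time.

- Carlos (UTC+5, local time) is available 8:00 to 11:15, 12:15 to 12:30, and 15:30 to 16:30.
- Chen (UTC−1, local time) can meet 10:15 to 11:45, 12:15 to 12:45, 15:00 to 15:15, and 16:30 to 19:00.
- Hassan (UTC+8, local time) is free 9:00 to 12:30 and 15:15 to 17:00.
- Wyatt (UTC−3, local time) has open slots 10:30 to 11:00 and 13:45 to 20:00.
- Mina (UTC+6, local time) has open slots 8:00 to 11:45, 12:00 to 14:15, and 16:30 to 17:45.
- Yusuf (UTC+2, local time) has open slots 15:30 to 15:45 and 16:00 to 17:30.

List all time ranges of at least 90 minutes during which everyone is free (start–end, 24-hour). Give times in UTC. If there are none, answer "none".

Carlos → UTC: 03:00–06:15, 07:15–07:30, 10:30–11:30.
Chen → UTC: 11:15–12:45, 13:15–13:45, 16:00–16:15, 17:30–20:00.
Hassan → UTC: 01:00–04:30, 07:15–09:00.
Wyatt → UTC: 13:30–14:00, 16:45–23:00.
Mina → UTC: 02:00–05:45, 06:00–08:15, 10:30–11:45.
Yusuf → UTC: 13:30–13:45, 14:00–15:30.
Carlos ∩ Chen: 11:15–11:30.
Carlos ∩ Chen ∩ Hassan: (none).
Carlos ∩ Chen ∩ Hassan ∩ Wyatt: (none).
Carlos ∩ Chen ∩ Hassan ∩ Wyatt ∩ Mina: (none).
Carlos ∩ Chen ∩ Hassan ∩ Wyatt ∩ Mina ∩ Yusuf: (none).
Windows ≥ 90 min: (none).

none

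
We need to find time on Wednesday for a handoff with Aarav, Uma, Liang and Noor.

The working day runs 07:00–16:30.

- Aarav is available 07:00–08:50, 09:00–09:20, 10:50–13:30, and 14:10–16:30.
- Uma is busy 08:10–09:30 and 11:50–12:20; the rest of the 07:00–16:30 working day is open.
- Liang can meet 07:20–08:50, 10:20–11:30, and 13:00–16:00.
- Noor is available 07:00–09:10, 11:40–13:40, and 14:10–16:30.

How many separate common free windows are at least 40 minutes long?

2

Uma free within 07:00–16:30: 07:00–08:10, 09:30–11:50, 12:20–16:30.
Aarav ∩ Uma: 07:00–08:10, 10:50–11:50, 12:20–13:30, 14:10–16:30.
Aarav ∩ Uma ∩ Liang: 07:20–08:10, 10:50–11:30, 13:00–13:30, 14:10–16:00.
Aarav ∩ Uma ∩ Liang ∩ Noor: 07:20–08:10, 13:00–13:30, 14:10–16:00.
Windows ≥ 40 min: 07:20–08:10, 14:10–16:00.
That's 2 windows.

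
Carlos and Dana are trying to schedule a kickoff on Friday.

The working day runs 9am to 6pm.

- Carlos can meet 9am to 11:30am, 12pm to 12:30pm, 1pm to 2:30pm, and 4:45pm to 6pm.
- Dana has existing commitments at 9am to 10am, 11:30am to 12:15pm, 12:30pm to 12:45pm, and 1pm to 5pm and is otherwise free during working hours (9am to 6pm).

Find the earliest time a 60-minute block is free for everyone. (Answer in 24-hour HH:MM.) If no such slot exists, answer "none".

10:00

Dana free within 09:00–18:00: 10:00–11:30, 12:15–12:30, 12:45–13:00, 17:00–18:00.
Carlos ∩ Dana: 10:00–11:30, 12:15–12:30, 17:00–18:00.
Windows ≥ 60 min: 10:00–11:30, 17:00–18:00.
Earliest such window starts at 10:00.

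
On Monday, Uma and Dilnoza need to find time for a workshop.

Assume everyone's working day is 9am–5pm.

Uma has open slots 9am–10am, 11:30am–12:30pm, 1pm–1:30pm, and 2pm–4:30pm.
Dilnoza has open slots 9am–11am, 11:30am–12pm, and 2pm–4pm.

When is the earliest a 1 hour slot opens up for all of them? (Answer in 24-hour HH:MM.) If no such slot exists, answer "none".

09:00

Uma ∩ Dilnoza: 09:00–10:00, 11:30–12:00, 14:00–16:00.
Windows ≥ 60 min: 09:00–10:00, 14:00–16:00.
Earliest such window starts at 09:00.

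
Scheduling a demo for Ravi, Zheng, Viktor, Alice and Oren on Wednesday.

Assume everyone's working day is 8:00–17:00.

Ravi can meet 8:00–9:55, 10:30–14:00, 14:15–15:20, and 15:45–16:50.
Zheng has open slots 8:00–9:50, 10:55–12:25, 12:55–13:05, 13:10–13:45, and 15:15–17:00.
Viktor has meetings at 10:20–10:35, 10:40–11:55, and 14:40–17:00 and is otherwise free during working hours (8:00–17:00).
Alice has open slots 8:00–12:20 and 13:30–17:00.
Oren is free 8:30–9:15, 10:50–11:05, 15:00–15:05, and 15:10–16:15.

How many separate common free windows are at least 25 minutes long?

Viktor free within 08:00–17:00: 08:00–10:20, 10:35–10:40, 11:55–14:40.
Ravi ∩ Zheng: 08:00–09:50, 10:55–12:25, 12:55–13:05, 13:10–13:45, 15:15–15:20, 15:45–16:50.
Ravi ∩ Zheng ∩ Viktor: 08:00–09:50, 11:55–12:25, 12:55–13:05, 13:10–13:45.
Ravi ∩ Zheng ∩ Viktor ∩ Alice: 08:00–09:50, 11:55–12:20, 13:30–13:45.
Ravi ∩ Zheng ∩ Viktor ∩ Alice ∩ Oren: 08:30–09:15.
Windows ≥ 25 min: 08:30–09:15.
That's 1 window.

1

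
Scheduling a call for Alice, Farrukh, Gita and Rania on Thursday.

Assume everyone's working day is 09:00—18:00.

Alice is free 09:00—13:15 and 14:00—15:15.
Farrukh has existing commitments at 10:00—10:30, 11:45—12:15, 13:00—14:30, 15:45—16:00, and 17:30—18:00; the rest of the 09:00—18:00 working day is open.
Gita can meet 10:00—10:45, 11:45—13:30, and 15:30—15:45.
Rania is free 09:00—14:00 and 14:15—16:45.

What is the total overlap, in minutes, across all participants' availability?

Farrukh free within 09:00–18:00: 09:00–10:00, 10:30–11:45, 12:15–13:00, 14:30–15:45, 16:00–17:30.
Alice ∩ Farrukh: 09:00–10:00, 10:30–11:45, 12:15–13:00, 14:30–15:15.
Alice ∩ Farrukh ∩ Gita: 10:30–10:45, 12:15–13:00.
Alice ∩ Farrukh ∩ Gita ∩ Rania: 10:30–10:45, 12:15–13:00.
Total common minutes: 15 + 45 = 60.

60 minutes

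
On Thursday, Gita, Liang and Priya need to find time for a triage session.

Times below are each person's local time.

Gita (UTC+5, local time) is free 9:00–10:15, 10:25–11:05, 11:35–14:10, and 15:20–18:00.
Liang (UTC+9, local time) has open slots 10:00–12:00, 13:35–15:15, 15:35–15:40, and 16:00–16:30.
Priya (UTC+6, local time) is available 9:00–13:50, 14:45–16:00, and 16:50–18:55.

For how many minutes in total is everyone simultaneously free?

115 minutes

Gita → UTC: 04:00–05:15, 05:25–06:05, 06:35–09:10, 10:20–13:00.
Liang → UTC: 01:00–03:00, 04:35–06:15, 06:35–06:40, 07:00–07:30.
Priya → UTC: 03:00–07:50, 08:45–10:00, 10:50–12:55.
Gita ∩ Liang: 04:35–05:15, 05:25–06:05, 06:35–06:40, 07:00–07:30.
Gita ∩ Liang ∩ Priya: 04:35–05:15, 05:25–06:05, 06:35–06:40, 07:00–07:30.
Total common minutes: 40 + 40 + 5 + 30 = 115.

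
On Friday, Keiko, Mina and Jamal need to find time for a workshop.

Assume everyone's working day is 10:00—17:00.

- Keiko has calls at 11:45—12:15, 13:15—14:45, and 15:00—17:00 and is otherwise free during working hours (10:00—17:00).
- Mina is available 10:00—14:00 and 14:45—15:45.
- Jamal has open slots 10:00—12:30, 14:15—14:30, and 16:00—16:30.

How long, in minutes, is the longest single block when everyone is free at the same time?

105 minutes

Keiko free within 10:00–17:00: 10:00–11:45, 12:15–13:15, 14:45–15:00.
Keiko ∩ Mina: 10:00–11:45, 12:15–13:15, 14:45–15:00.
Keiko ∩ Mina ∩ Jamal: 10:00–11:45, 12:15–12:30.
Common window lengths: 105, 15 min; longest is 105.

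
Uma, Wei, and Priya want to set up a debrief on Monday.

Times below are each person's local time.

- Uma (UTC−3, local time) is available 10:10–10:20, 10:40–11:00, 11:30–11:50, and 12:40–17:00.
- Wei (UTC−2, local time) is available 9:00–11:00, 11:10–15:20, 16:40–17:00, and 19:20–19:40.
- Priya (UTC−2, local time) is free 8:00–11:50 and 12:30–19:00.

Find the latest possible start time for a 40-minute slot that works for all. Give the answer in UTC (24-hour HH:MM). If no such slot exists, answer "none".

16:40

Uma → UTC: 13:10–13:20, 13:40–14:00, 14:30–14:50, 15:40–20:00.
Wei → UTC: 11:00–13:00, 13:10–17:20, 18:40–19:00, 21:20–21:40.
Priya → UTC: 10:00–13:50, 14:30–21:00.
Uma ∩ Wei: 13:10–13:20, 13:40–14:00, 14:30–14:50, 15:40–17:20, 18:40–19:00.
Uma ∩ Wei ∩ Priya: 13:10–13:20, 13:40–13:50, 14:30–14:50, 15:40–17:20, 18:40–19:00.
Windows ≥ 40 min: 15:40–17:20.
Latest start in the last window 15:40–17:20 is 17:20 − 40 min = 16:40.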